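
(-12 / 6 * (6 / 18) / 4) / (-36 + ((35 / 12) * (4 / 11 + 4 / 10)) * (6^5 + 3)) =-11 / 1141137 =-0.00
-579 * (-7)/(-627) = -1351/209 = -6.46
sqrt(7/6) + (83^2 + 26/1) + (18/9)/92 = sqrt(42)/6 + 318091/46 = 6916.10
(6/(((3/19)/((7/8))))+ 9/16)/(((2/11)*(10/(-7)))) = -41657/320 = -130.18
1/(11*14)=1/154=0.01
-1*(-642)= 642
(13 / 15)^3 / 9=2197 / 30375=0.07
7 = 7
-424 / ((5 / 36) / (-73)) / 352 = 34821 / 55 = 633.11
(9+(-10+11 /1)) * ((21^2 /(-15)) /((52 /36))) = -2646 /13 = -203.54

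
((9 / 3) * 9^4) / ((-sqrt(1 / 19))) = -19683 * sqrt(19) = -85796.21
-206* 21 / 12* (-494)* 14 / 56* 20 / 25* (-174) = -30987138 / 5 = -6197427.60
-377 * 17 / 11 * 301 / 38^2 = -1929109 / 15884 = -121.45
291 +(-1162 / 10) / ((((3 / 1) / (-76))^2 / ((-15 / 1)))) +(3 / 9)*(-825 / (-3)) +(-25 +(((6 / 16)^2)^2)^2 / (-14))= 788478920995613 / 704643072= 1118976.33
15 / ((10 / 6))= 9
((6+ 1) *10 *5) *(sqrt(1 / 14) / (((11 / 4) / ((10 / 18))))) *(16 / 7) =43.19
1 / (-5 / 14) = -14 / 5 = -2.80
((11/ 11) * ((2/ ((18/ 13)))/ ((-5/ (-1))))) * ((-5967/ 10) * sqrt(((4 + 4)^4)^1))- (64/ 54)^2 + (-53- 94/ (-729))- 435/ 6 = -135583013/ 12150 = -11159.10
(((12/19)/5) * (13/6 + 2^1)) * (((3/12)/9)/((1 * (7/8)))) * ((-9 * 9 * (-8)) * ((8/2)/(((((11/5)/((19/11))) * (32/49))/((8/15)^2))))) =14.81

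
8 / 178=4 / 89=0.04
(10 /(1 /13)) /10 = 13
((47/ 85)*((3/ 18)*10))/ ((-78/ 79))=-3713/ 3978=-0.93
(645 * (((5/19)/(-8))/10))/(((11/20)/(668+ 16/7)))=-3782925/1463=-2585.73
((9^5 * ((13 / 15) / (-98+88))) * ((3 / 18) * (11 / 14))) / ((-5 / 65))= 12196899 / 1400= 8712.07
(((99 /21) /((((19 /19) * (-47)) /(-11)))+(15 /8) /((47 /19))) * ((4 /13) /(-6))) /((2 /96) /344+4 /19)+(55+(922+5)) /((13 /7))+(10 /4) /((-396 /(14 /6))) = 528.30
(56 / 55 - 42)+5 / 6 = -13249 / 330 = -40.15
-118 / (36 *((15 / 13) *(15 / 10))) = -767 / 405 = -1.89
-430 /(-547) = 430 /547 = 0.79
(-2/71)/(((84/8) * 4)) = -0.00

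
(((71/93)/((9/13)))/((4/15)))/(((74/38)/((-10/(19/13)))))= -299975/20646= -14.53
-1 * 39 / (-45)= 13 / 15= 0.87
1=1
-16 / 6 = -8 / 3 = -2.67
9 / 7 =1.29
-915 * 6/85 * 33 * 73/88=-120231/68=-1768.10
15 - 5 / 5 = 14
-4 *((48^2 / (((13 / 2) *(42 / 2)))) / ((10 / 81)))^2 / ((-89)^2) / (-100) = 3869835264 / 40996125625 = 0.09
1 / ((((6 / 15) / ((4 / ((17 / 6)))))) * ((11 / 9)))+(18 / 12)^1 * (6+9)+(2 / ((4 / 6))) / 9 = 28859 / 1122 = 25.72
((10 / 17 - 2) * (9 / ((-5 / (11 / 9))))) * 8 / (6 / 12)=4224 / 85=49.69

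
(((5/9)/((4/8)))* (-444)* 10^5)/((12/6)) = -74000000/3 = -24666666.67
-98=-98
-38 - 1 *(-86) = 48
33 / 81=0.41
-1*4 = -4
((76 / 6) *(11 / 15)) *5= 418 / 9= 46.44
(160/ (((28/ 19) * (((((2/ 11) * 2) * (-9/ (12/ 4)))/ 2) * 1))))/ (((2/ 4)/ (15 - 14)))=-398.10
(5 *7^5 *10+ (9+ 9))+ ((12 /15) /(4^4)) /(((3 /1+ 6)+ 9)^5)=508138393927681 /604661760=840368.00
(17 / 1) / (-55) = -17 / 55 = -0.31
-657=-657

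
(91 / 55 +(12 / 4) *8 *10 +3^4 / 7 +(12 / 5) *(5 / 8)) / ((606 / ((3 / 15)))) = 0.08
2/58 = 1/29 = 0.03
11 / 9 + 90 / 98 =944 / 441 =2.14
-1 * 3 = -3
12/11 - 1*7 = -65/11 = -5.91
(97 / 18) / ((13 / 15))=485 / 78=6.22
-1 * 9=-9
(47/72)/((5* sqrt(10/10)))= 47/360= 0.13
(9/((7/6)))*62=3348/7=478.29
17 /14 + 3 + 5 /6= 5.05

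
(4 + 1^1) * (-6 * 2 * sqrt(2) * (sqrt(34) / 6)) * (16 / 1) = -320 * sqrt(17) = -1319.39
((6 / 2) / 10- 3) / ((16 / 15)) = -81 / 32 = -2.53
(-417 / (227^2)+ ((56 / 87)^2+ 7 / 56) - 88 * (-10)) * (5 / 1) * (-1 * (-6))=13737097297045 / 520030668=26415.94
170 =170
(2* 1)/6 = 1/3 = 0.33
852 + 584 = 1436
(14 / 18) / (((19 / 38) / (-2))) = -28 / 9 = -3.11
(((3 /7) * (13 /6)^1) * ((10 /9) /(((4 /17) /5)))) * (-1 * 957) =-1762475 /84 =-20981.85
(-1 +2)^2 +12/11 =23/11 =2.09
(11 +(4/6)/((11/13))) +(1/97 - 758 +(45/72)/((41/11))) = -783282121/1049928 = -746.03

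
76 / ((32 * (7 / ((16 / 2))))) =19 / 7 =2.71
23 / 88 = 0.26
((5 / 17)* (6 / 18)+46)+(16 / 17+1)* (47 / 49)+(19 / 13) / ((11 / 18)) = 17993494 / 357357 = 50.35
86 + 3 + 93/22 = 2051/22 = 93.23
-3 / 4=-0.75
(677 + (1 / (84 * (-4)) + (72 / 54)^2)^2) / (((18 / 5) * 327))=3455379245 / 5980552704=0.58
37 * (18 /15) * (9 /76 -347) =-2926293 /190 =-15401.54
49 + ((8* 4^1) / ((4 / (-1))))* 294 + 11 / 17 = -39140 / 17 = -2302.35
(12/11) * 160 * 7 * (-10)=-12218.18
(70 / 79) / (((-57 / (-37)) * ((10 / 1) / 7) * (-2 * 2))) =-0.10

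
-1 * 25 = -25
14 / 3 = 4.67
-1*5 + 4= -1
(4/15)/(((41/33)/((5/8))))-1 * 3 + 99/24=413/328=1.26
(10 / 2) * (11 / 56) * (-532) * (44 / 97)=-22990 / 97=-237.01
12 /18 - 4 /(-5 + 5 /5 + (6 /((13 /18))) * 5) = 205 /366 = 0.56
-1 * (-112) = 112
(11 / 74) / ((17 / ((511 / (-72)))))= -5621 / 90576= -0.06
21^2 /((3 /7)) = 1029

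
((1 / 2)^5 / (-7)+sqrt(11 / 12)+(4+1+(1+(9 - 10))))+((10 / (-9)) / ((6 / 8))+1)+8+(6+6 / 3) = sqrt(33) / 6+124069 / 6048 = 21.47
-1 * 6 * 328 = -1968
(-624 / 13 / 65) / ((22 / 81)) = -1944 / 715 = -2.72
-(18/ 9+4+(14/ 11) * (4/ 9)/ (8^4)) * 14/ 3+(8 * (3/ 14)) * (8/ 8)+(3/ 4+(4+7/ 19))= -214055605/ 10112256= -21.17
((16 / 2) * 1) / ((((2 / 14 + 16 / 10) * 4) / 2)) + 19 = 1299 / 61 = 21.30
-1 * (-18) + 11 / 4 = 83 / 4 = 20.75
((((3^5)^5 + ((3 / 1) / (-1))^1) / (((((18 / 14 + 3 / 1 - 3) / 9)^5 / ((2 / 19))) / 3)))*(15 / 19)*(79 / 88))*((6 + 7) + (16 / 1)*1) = 367027985232493439400 / 3971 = 92427092730418896.85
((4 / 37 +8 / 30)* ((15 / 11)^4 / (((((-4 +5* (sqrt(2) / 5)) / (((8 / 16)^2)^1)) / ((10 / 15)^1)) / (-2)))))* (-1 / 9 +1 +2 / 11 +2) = 3952000* sqrt(2) / 41712209 +15808000 / 41712209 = 0.51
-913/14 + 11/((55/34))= -4089/70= -58.41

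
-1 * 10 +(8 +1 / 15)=-1.93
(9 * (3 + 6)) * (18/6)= 243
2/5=0.40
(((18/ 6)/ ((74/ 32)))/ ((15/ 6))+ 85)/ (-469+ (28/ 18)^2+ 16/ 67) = -85860567/ 468204475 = -0.18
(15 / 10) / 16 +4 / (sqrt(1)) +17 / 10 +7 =2047 / 160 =12.79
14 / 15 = 0.93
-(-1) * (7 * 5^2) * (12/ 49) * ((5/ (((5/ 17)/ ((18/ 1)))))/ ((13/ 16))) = 16140.66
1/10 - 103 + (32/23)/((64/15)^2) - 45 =-2175963/14720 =-147.82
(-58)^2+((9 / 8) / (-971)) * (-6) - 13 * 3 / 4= 6513967 / 1942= 3354.26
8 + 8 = 16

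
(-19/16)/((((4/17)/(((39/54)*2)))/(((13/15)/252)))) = -54587/2177280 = -0.03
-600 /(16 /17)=-1275 /2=-637.50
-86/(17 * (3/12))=-20.24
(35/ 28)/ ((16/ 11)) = 55/ 64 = 0.86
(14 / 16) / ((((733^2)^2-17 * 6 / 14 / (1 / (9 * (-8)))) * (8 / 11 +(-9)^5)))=-539 / 10500350832057523112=-0.00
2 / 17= 0.12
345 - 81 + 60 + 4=328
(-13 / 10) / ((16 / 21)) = -273 / 160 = -1.71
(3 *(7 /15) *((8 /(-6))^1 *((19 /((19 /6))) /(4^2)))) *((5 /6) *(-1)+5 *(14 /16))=-119 /48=-2.48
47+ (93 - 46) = 94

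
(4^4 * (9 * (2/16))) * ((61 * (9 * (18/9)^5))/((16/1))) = 316224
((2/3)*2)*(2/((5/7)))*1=56/15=3.73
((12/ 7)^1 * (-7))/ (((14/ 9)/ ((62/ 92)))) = -837/ 161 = -5.20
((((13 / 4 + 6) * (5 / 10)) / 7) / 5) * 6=111 / 140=0.79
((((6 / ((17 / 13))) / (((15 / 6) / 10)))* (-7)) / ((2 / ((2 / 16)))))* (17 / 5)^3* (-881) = 69508257 / 250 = 278033.03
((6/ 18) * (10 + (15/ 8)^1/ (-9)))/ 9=235/ 648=0.36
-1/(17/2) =-2/17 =-0.12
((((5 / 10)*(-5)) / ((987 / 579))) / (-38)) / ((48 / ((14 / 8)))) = 965 / 685824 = 0.00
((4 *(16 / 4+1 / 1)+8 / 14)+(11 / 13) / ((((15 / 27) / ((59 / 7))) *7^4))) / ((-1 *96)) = -7493067 / 34958560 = -0.21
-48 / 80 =-3 / 5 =-0.60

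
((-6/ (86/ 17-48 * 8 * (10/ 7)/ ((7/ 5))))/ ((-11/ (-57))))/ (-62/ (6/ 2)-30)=-22491/ 14176184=-0.00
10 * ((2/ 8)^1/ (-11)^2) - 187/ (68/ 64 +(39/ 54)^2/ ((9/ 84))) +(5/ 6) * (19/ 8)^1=-3954910963/ 133926672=-29.53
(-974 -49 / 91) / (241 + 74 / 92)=-582774 / 144599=-4.03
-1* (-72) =72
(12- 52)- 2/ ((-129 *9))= -46438/ 1161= -40.00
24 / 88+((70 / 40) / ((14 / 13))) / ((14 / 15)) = 2481 / 1232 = 2.01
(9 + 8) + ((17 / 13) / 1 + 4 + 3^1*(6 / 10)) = 1567 / 65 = 24.11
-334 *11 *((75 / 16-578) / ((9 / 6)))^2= -154572397573 / 288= -536709713.80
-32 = -32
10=10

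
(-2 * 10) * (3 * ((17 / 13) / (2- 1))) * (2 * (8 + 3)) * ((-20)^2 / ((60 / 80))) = -11968000 / 13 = -920615.38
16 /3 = 5.33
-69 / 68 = -1.01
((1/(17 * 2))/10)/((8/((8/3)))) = 0.00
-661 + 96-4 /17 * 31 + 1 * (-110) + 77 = -10290 /17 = -605.29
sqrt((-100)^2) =100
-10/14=-5/7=-0.71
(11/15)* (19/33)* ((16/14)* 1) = 152/315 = 0.48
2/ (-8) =-1/ 4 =-0.25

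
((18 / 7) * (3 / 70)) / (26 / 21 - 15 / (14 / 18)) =-81 / 13265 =-0.01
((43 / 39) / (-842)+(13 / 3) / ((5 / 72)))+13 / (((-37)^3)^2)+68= 54932615500776319 / 421266619093710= 130.40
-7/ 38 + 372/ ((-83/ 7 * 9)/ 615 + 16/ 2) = 20206543/ 426778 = 47.35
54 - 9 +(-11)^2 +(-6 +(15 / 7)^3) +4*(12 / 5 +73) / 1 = 808519 / 1715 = 471.44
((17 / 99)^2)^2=83521 / 96059601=0.00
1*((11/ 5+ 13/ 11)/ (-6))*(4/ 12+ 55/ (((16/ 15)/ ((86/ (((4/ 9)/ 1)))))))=-29693567/ 5280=-5623.78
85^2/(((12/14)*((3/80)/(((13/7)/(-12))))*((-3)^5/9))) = 1288.41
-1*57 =-57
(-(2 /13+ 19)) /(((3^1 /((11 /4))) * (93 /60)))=-4565 /403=-11.33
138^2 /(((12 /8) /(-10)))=-126960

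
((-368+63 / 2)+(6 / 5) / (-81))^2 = 8255357881 / 72900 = 113242.22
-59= -59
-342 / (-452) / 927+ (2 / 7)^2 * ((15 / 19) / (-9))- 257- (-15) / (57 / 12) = -16504072211 / 65015454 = -253.85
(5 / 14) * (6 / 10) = 3 / 14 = 0.21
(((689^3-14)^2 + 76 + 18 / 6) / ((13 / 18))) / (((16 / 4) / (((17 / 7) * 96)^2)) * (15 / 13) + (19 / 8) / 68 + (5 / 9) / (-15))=-3846709336823645098807296 / 52603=-73127185461354772518.82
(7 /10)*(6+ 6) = 42 /5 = 8.40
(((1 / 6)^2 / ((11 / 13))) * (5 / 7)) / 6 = 65 / 16632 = 0.00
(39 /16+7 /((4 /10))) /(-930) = -319 /14880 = -0.02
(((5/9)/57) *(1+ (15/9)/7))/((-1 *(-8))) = 0.00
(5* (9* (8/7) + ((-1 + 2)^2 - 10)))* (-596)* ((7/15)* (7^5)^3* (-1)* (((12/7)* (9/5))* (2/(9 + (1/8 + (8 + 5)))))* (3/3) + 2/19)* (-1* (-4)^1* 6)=2229592222528212659904/39235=56826614566795276.15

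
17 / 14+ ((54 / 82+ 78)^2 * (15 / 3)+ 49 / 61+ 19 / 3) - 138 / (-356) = 5930499011357 / 191649129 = 30944.57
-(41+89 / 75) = -3164 / 75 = -42.19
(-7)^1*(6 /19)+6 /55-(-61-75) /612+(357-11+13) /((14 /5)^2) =43.91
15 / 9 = 5 / 3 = 1.67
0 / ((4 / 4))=0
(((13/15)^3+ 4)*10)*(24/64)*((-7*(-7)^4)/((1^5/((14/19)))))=-215992.56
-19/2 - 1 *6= -31/2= -15.50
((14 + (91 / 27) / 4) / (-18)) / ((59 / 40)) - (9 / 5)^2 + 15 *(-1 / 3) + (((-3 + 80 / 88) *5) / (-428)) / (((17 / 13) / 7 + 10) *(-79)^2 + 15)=-28640809432301149 / 3254991544767600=-8.80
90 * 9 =810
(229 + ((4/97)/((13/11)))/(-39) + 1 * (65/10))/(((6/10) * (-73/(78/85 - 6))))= 27.33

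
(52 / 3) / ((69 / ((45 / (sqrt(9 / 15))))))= 260 * sqrt(15) / 69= 14.59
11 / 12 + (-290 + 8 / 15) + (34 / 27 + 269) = -9877 / 540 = -18.29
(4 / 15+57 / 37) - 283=-156062 / 555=-281.19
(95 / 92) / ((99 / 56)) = 1330 / 2277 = 0.58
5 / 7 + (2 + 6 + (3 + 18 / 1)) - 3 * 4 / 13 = 2620 / 91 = 28.79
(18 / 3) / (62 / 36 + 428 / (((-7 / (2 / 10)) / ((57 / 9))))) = -3780 / 47707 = -0.08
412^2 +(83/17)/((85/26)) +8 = 245293798/1445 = 169753.49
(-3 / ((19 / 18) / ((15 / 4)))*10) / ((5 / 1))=-405 / 19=-21.32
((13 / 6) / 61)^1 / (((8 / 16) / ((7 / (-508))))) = -91 / 92964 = -0.00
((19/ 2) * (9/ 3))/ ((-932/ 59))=-3363/ 1864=-1.80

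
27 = 27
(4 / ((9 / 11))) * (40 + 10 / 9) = 16280 / 81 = 200.99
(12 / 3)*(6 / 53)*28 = 672 / 53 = 12.68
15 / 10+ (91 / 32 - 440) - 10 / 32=-13951 / 32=-435.97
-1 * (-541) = 541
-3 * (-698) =2094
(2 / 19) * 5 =10 / 19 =0.53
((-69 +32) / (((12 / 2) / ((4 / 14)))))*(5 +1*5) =-370 / 21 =-17.62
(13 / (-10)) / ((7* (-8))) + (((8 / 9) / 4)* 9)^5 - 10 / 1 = 12333 / 560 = 22.02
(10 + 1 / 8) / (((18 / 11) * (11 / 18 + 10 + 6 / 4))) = 891 / 1744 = 0.51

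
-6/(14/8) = -24/7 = -3.43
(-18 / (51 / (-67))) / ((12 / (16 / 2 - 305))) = -19899 / 34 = -585.26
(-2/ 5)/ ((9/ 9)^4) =-2/ 5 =-0.40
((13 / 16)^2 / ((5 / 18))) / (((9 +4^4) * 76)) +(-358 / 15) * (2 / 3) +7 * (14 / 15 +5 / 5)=-275823751 / 116006400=-2.38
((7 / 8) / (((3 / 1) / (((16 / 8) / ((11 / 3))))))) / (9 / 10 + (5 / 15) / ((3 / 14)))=0.06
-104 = -104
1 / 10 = 0.10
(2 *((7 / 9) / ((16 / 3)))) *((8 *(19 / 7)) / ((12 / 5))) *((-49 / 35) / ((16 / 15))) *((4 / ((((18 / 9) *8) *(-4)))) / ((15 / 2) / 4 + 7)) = 665 / 27264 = 0.02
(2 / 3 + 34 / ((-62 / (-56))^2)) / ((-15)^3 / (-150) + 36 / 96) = 655120 / 527589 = 1.24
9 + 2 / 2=10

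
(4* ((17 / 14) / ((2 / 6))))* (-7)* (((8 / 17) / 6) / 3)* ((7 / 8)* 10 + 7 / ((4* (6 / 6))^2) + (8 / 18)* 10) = -1963 / 54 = -36.35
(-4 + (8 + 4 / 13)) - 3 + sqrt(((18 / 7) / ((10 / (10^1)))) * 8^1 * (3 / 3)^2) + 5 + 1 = 12 * sqrt(7) / 7 + 95 / 13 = 11.84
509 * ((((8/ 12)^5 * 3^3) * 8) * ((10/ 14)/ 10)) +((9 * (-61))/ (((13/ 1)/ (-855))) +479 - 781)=30171523/ 819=36839.47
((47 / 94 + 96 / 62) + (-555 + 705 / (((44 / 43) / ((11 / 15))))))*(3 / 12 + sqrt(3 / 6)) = -5915*sqrt(2) / 248- 5915 / 496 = -45.66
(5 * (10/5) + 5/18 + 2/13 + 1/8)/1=9881/936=10.56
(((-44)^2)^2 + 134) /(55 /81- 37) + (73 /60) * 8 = -2276834959 /22065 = -103187.63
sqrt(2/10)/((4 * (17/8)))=2 * sqrt(5)/85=0.05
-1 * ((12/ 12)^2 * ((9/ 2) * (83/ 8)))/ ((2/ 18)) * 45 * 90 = -13614075/ 8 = -1701759.38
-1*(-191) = 191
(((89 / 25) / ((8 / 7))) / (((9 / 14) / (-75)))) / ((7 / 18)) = -1869 / 2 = -934.50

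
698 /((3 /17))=11866 /3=3955.33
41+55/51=2146/51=42.08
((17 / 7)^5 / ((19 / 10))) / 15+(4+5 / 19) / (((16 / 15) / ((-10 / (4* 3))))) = -11231677 / 30655968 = -0.37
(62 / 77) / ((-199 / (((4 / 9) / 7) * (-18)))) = 496 / 107261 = 0.00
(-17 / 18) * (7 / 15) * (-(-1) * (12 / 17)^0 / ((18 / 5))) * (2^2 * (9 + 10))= -2261 / 243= -9.30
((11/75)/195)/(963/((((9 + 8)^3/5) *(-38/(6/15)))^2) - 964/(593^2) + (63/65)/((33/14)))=370762231367955361/201342276197570479275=0.00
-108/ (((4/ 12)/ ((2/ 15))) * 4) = -10.80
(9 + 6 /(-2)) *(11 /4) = 33 /2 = 16.50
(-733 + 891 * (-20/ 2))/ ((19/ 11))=-106073/ 19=-5582.79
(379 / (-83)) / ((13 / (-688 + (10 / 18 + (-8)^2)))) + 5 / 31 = 65972194 / 301041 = 219.15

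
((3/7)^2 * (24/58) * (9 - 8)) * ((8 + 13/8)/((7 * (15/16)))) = 0.11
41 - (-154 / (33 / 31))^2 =-187987 / 9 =-20887.44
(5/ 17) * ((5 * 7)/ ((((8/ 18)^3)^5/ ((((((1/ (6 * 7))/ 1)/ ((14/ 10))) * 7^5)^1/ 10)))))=4119538401327102075/ 73014444032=56420869.27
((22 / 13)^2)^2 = 234256 / 28561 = 8.20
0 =0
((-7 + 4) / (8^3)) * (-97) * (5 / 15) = 97 / 512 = 0.19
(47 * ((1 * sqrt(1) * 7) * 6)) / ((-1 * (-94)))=21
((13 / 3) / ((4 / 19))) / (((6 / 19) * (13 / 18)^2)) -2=3197 / 26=122.96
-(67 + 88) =-155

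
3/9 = 1/3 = 0.33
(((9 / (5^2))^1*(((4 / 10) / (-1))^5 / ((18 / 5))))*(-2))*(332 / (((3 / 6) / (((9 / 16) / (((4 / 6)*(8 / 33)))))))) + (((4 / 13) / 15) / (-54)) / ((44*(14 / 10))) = 11992350761 / 2533781250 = 4.73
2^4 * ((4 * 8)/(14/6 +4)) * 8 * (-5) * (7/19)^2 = -438.92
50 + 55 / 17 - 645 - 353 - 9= -16214 / 17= -953.76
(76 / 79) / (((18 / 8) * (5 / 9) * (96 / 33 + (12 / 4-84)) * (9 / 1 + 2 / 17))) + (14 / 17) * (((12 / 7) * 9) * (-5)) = -56800623416 / 894068675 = -63.53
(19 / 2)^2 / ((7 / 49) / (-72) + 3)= 45486 / 1511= 30.10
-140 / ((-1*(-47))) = -140 / 47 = -2.98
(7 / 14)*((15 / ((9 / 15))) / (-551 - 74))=-1 / 50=-0.02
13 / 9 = 1.44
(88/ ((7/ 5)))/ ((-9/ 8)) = -3520/ 63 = -55.87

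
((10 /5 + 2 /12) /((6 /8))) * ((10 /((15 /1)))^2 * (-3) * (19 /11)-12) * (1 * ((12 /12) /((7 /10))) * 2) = -245440 /2079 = -118.06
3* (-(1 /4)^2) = -3 /16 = -0.19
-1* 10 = -10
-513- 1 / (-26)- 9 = -13571 / 26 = -521.96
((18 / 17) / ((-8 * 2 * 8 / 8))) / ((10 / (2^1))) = -9 / 680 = -0.01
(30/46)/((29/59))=885/667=1.33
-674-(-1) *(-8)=-682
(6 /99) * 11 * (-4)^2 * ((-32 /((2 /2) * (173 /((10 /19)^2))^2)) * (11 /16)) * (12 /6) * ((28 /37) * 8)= -3153920000 /432941870199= -0.01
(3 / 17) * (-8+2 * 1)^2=108 / 17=6.35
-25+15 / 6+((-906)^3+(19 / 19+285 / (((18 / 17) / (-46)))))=-4462138915 / 6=-743689819.17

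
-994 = -994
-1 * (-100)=100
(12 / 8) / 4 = 3 / 8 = 0.38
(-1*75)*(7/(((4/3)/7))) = -11025/4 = -2756.25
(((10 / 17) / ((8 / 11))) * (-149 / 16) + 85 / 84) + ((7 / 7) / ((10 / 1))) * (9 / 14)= -737531 / 114240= -6.46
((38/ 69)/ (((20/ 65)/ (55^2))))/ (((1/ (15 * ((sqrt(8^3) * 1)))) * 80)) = 747175 * sqrt(2)/ 46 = 22970.98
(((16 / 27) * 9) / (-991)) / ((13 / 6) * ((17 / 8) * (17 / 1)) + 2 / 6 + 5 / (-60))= -256 / 3735079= -0.00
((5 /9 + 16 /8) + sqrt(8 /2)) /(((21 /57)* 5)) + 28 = 9599 /315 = 30.47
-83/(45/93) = -2573/15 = -171.53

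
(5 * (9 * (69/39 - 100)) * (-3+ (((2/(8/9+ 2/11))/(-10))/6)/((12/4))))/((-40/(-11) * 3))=134471931/110240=1219.81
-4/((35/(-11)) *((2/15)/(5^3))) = 8250/7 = 1178.57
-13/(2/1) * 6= -39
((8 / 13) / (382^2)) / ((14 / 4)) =0.00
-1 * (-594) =594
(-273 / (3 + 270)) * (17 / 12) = -17 / 12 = -1.42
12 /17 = 0.71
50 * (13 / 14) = 46.43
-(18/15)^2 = -36/25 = -1.44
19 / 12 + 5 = 79 / 12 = 6.58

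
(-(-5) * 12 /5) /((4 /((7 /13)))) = 21 /13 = 1.62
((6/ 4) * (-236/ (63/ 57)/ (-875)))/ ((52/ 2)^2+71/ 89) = 199538/ 368939375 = 0.00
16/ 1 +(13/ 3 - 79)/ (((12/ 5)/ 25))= -6856/ 9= -761.78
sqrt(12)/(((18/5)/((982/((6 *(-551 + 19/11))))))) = -27005 *sqrt(3)/163134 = -0.29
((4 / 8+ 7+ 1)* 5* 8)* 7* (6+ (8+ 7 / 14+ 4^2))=72590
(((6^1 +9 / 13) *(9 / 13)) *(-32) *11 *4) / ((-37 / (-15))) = -2644.64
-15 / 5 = -3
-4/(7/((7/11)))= -4/11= -0.36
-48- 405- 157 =-610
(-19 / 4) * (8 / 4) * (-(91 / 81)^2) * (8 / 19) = 33124 / 6561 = 5.05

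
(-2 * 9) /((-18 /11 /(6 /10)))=33 /5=6.60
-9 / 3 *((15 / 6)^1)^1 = -15 / 2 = -7.50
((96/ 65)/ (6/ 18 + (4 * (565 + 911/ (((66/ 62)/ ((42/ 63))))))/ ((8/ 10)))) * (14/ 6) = 11088/ 18268835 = 0.00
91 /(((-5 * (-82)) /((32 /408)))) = 182 /10455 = 0.02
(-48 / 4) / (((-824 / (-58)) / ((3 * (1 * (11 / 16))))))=-2871 / 1648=-1.74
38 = 38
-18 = -18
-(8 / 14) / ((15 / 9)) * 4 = -48 / 35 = -1.37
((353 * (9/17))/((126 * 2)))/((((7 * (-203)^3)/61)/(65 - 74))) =193797/27873602764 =0.00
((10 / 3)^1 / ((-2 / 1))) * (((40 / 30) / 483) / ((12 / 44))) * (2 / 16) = -0.00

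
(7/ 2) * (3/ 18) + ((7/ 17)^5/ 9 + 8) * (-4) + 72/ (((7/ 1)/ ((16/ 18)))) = -7971539725/ 357803964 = -22.28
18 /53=0.34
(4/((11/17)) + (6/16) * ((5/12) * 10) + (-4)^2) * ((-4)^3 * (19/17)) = -317604/187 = -1698.42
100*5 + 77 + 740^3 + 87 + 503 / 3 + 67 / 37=44979956516 / 111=405224833.48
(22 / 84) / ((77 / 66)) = 11 / 49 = 0.22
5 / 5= 1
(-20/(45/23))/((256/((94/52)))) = -0.07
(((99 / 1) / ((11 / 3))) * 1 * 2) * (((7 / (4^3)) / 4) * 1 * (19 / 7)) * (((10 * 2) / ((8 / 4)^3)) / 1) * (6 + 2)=2565 / 32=80.16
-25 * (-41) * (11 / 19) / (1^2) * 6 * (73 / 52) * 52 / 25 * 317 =62619546 / 19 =3295765.58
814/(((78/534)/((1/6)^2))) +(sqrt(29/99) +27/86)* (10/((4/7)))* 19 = 665* sqrt(319)/66 +5215913/20124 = 439.15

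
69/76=0.91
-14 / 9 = -1.56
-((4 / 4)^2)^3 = -1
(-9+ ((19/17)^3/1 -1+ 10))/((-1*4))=-6859/19652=-0.35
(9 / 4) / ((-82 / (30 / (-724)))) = 135 / 118736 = 0.00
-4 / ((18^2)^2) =-1 / 26244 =-0.00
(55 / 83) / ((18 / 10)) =275 / 747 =0.37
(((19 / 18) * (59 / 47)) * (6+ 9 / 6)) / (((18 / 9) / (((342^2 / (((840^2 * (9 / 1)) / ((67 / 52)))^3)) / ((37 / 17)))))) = 2069122217251 / 927703264337661630873600000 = 0.00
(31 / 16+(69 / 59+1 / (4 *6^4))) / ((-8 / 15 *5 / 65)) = -61772815 / 815616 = -75.74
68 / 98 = 34 / 49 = 0.69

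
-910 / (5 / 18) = -3276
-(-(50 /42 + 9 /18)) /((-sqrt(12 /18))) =-2.07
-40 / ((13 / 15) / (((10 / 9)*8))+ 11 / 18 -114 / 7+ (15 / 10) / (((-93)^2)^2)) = 2792727504000 / 1087565110309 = 2.57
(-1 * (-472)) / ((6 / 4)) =944 / 3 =314.67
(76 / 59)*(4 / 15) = 304 / 885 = 0.34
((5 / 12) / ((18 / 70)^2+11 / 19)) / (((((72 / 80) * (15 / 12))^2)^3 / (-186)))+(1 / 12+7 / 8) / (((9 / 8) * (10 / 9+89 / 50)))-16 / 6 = -319906217045482 / 5190375390687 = -61.63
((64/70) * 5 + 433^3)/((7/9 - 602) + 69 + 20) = -5114512719/32270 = -158491.25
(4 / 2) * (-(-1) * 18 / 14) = 18 / 7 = 2.57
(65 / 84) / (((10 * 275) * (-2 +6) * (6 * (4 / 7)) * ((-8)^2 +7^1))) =13 / 44985600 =0.00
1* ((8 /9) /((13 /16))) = 128 /117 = 1.09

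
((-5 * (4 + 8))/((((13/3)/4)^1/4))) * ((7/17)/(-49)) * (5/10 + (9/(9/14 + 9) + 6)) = 21408/1547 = 13.84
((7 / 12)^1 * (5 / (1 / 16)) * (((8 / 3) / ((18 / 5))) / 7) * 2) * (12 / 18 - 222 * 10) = -5326400 / 243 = -21919.34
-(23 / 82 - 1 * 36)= 2929 / 82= 35.72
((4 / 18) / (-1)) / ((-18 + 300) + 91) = -2 / 3357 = -0.00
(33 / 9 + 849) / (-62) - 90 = -9649 / 93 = -103.75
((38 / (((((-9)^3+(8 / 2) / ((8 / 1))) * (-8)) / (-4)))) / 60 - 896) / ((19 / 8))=-156656716 / 415245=-377.26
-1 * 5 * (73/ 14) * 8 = -1460/ 7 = -208.57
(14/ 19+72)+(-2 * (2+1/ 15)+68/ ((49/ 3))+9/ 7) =1034143/ 13965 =74.05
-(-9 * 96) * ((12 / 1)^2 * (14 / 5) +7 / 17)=29641248 / 85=348720.56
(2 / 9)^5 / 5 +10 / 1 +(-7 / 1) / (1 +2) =7.67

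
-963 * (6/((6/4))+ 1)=-4815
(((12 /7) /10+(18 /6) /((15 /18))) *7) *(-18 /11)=-216 /5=-43.20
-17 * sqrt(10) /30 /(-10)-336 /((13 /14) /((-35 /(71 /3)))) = 535.30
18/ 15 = 6/ 5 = 1.20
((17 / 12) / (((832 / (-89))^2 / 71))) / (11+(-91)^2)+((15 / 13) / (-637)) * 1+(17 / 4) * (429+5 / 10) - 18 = 6100018342358935 / 3375073787904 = 1807.37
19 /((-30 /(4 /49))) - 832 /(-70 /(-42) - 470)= 356234 /206535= 1.72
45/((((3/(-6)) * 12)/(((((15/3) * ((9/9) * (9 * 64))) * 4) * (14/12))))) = -100800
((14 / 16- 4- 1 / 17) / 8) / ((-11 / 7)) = 3031 / 11968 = 0.25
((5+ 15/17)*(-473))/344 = -275/34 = -8.09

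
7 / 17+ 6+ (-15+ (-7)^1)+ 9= -112 / 17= -6.59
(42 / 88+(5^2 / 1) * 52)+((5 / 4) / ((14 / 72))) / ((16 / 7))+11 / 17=3901379 / 2992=1303.94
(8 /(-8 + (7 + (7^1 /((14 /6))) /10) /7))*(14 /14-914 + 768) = 81200 /487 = 166.74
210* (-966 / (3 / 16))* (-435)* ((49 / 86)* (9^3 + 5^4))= 15612381489600 / 43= 363078639293.02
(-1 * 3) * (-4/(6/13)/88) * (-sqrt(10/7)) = -13 * sqrt(70)/308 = -0.35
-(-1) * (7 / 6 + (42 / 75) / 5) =959 / 750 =1.28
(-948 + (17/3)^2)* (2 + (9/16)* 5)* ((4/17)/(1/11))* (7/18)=-48872747/11016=-4436.52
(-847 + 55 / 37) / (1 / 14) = -437976 / 37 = -11837.19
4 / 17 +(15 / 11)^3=62699 / 22627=2.77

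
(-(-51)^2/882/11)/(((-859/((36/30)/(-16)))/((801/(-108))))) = 25721/148160320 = 0.00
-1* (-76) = 76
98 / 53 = 1.85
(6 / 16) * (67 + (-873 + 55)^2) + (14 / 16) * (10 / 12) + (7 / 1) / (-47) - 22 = 566087263 / 2256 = 250925.21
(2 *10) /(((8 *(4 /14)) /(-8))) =-70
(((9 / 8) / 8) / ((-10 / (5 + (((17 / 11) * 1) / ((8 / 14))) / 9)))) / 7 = -2099 / 197120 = -0.01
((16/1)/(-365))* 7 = -0.31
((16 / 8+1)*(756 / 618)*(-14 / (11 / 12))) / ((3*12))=-1764 / 1133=-1.56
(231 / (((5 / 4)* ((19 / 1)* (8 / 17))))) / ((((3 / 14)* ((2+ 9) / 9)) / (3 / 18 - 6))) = -17493 / 38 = -460.34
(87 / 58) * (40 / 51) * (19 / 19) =20 / 17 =1.18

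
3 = 3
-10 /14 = -5 /7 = -0.71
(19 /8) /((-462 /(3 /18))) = -19 /22176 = -0.00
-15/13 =-1.15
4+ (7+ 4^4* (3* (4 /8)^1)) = 395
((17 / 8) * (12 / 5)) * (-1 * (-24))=122.40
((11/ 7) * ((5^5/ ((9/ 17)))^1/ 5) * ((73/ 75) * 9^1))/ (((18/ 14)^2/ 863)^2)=87180666882925/ 19683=4429236746.58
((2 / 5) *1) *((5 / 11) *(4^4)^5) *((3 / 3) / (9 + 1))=1099511627776 / 55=19991120505.02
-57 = -57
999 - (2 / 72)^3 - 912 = 87.00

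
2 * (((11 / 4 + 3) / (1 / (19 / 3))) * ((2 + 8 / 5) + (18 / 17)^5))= 2549550207 / 7099285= 359.13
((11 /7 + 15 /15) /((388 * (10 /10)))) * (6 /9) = 3 /679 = 0.00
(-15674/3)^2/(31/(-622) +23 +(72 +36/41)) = 6265185386552/21994299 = 284854.97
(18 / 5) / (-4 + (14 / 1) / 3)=27 / 5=5.40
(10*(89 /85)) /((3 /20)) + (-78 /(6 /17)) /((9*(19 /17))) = 139051 /2907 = 47.83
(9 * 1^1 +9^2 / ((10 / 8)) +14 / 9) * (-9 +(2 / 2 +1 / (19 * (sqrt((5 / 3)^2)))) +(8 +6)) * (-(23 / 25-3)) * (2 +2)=134717648 / 35625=3781.55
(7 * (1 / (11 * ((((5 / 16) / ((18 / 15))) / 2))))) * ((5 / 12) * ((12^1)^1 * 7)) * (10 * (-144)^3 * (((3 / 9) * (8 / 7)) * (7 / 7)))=-21403533312 / 11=-1945775755.64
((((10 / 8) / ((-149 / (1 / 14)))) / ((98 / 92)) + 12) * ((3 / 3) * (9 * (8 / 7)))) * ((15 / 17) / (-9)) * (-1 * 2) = 147181260 / 6081733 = 24.20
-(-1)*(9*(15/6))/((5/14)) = 63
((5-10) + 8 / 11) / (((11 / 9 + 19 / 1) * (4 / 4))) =-423 / 2002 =-0.21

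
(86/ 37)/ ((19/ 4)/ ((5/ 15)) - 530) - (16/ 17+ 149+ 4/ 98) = -9536700037/ 63583723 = -149.99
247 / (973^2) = 247 / 946729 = 0.00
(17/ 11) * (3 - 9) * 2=-204/ 11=-18.55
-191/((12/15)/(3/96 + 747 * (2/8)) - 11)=5708035/328607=17.37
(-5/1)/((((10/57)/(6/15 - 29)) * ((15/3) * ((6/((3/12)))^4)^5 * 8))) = 2717/535998495712080489828109516800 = 0.00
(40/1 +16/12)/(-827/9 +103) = 93/25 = 3.72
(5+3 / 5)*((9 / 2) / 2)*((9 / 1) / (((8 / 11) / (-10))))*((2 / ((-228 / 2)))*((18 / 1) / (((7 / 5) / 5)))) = 66825 / 38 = 1758.55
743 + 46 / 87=64687 / 87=743.53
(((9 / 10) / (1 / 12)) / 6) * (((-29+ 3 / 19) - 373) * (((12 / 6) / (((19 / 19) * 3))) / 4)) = -4581 / 38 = -120.55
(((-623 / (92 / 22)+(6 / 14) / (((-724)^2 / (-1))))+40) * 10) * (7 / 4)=-1907.12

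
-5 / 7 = -0.71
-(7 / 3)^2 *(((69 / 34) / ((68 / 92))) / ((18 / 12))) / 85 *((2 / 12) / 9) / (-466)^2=-25921 / 2592536450040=-0.00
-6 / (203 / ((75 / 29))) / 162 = -25 / 52983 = -0.00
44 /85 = 0.52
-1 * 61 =-61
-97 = -97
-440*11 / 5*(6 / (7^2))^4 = -0.22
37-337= -300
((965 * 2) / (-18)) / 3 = -35.74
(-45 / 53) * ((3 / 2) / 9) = -15 / 106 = -0.14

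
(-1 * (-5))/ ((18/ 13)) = 65/ 18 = 3.61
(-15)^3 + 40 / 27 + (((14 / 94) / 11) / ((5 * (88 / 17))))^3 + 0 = -1072201773892930820707 / 317828927870784000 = -3373.52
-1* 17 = -17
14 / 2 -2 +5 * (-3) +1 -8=-17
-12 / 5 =-2.40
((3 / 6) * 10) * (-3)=-15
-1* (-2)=2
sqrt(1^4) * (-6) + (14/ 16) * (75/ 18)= -113/ 48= -2.35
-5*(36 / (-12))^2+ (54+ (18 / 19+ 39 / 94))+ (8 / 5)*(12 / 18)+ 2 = 13.43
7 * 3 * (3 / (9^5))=7 / 6561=0.00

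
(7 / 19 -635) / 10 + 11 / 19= -5974 / 95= -62.88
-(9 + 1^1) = -10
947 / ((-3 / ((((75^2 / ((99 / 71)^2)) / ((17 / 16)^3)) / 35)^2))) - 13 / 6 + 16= -12616801900605604078717 / 8415823490018406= -1499176.15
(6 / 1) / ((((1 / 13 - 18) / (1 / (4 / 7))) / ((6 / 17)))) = -819 / 3961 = -0.21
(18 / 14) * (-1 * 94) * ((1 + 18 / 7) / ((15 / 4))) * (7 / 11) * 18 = -101520 / 77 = -1318.44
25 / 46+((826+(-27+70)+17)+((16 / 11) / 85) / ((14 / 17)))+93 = 17348083 / 17710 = 979.56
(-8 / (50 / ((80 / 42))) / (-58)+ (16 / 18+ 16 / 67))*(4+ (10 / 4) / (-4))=260031 / 68005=3.82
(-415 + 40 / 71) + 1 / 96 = -2824729 / 6816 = -414.43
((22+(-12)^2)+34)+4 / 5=1004 / 5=200.80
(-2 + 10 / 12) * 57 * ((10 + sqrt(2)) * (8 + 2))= -6650 - 665 * sqrt(2)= -7590.45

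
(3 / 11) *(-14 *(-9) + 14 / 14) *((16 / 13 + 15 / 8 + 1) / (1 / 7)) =1138809 / 1144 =995.46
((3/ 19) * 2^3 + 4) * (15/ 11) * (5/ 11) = 7500/ 2299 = 3.26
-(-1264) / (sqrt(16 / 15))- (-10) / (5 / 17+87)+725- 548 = 131419 / 742+316* sqrt(15) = 1400.98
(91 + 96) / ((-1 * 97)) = -187 / 97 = -1.93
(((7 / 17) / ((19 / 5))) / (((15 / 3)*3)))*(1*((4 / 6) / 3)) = 14 / 8721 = 0.00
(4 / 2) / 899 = 2 / 899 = 0.00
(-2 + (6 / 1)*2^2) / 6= 11 / 3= 3.67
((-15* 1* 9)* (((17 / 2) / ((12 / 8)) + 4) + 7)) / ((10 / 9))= -2025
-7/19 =-0.37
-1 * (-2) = 2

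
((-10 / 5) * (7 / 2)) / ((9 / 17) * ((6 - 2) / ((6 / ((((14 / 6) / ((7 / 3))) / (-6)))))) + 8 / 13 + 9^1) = -1547 / 2112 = -0.73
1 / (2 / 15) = 15 / 2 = 7.50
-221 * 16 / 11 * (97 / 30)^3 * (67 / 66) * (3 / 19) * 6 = -27027898222 / 2586375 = -10450.11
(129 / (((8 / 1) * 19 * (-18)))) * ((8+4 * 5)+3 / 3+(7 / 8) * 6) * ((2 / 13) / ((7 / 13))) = -5891 / 12768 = -0.46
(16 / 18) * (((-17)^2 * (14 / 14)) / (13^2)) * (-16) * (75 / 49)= -924800 / 24843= -37.23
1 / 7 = 0.14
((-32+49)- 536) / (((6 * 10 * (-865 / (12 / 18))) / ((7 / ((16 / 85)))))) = 119 / 480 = 0.25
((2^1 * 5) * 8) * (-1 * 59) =-4720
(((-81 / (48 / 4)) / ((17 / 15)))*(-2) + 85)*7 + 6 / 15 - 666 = 2173 / 170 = 12.78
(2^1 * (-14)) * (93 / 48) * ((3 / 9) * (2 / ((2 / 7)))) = -1519 / 12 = -126.58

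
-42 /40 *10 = -10.50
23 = 23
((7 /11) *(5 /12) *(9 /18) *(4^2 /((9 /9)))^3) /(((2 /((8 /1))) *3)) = 71680 /99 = 724.04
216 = 216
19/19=1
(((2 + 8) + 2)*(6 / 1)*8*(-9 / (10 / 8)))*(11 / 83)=-228096 / 415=-549.63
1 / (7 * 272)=1 / 1904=0.00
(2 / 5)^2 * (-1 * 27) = -108 / 25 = -4.32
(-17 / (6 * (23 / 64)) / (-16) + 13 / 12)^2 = 21025 / 8464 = 2.48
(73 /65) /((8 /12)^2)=657 /260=2.53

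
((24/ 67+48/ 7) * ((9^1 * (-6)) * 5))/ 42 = -152280/ 3283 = -46.38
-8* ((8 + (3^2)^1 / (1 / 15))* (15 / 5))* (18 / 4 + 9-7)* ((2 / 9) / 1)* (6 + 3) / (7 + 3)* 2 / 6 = -7436 / 5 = -1487.20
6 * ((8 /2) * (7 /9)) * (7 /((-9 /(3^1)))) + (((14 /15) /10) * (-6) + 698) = 147124 /225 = 653.88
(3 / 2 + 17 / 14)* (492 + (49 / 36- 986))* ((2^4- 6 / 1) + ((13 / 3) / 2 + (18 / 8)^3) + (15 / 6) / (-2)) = -1443221095 / 48384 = -29828.48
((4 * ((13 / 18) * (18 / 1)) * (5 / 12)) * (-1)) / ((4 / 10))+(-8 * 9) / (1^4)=-757 / 6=-126.17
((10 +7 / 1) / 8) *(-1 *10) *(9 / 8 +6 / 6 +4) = -4165 / 32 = -130.16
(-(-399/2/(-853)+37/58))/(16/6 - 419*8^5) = 0.00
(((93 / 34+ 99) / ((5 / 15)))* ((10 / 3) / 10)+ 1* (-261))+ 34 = -4259 / 34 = -125.26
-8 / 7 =-1.14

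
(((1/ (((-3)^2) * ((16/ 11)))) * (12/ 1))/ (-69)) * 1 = -11/ 828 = -0.01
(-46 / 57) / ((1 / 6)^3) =-3312 / 19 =-174.32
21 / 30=7 / 10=0.70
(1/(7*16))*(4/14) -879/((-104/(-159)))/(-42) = 32.00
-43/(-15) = 43/15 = 2.87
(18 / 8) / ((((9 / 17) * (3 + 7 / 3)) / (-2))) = -51 / 32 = -1.59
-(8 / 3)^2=-64 / 9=-7.11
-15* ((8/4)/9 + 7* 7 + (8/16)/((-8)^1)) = -35395/48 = -737.40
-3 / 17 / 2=-3 / 34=-0.09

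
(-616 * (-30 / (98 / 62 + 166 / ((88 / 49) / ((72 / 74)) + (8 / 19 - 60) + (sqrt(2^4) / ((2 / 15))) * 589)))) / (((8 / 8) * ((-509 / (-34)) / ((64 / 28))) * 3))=219003327397888 / 370257001415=591.49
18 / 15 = 6 / 5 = 1.20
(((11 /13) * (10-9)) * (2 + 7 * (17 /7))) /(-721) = -209 /9373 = -0.02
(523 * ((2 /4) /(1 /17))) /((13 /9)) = 80019 /26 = 3077.65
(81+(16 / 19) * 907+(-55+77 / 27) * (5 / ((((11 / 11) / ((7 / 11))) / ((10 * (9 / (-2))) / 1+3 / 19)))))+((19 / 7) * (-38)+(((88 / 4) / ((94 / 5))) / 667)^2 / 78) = 250253656801257541 / 30585450526722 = 8182.11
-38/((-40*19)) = 1/20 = 0.05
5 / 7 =0.71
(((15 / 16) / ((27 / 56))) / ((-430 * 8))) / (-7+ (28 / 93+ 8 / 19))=4123 / 45791904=0.00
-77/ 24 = -3.21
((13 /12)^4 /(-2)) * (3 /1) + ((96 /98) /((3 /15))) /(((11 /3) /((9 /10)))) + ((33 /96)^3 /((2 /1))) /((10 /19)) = -7870595743 /9537454080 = -0.83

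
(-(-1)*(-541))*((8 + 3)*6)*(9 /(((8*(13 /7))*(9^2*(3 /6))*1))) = -41657 /78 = -534.06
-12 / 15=-4 / 5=-0.80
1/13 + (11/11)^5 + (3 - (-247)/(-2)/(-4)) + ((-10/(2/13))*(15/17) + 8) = -25461/1768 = -14.40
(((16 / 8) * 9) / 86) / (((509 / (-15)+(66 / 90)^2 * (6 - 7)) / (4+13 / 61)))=-520425 / 20343988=-0.03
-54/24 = -9/4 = -2.25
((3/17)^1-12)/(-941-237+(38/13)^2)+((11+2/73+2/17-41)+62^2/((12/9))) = 699789821151/245268758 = 2853.16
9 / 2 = 4.50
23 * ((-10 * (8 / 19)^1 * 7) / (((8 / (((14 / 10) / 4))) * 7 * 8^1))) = -161 / 304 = -0.53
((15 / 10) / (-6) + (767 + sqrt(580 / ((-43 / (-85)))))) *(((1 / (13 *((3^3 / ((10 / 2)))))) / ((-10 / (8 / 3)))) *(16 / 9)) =-5.41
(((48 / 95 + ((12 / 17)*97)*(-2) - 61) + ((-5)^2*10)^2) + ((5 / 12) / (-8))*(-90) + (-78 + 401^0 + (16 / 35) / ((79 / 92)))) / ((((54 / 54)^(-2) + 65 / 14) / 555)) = 98706531546339 / 16126744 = 6120673.31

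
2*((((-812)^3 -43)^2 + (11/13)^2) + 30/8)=193768394629773152335/338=573279274052583290.93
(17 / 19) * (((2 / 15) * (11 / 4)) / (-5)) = -187 / 2850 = -0.07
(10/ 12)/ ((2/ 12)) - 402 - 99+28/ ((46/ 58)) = -10596/ 23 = -460.70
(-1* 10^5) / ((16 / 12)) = -75000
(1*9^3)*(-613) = -446877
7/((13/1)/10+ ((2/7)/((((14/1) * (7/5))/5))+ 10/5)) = 24010/11569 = 2.08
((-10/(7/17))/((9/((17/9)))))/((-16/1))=1445/4536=0.32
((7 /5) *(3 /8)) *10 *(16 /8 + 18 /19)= 294 /19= 15.47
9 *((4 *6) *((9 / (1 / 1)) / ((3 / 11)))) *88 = 627264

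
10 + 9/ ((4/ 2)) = 14.50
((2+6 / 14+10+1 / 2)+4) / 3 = 79 / 14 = 5.64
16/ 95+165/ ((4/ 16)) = 62716/ 95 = 660.17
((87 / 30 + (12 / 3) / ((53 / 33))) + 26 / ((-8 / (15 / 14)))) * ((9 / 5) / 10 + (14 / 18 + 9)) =19.00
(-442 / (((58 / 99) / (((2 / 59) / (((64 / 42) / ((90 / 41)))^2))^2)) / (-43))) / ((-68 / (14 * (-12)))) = 396.61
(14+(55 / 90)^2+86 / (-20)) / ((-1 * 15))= -16319 / 24300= -0.67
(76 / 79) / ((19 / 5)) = 20 / 79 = 0.25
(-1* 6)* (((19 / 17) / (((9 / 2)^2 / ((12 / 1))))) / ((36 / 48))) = -2432 / 459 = -5.30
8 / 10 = 4 / 5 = 0.80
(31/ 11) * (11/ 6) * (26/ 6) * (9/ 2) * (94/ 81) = 18941/ 162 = 116.92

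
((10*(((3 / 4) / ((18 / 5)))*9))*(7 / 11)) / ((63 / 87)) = 725 / 44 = 16.48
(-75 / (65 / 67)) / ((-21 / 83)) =27805 / 91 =305.55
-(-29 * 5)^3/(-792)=-3048625/792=-3849.27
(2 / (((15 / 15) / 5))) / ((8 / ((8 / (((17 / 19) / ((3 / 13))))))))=570 / 221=2.58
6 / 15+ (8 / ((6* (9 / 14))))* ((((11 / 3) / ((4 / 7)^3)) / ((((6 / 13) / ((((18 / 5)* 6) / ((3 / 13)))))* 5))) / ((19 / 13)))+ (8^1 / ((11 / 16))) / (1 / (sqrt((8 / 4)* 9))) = 1180.86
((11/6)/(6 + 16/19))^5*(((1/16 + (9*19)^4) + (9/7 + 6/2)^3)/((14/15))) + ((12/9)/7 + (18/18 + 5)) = 1871251405515959908618679/1478849206947840000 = 1265342.94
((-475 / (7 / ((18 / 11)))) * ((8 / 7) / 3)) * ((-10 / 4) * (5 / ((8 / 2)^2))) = 35625 / 1078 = 33.05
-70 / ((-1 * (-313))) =-70 / 313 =-0.22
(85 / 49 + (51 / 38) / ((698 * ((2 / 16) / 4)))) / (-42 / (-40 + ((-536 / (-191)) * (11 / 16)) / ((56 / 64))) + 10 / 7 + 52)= 4915306594 / 149246483197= 0.03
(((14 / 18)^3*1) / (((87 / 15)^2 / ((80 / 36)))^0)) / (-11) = -0.04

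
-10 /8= -5 /4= -1.25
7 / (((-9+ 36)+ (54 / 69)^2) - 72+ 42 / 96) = -59248 / 371993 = -0.16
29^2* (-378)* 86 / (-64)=6834807 / 16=427175.44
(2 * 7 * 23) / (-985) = -322 / 985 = -0.33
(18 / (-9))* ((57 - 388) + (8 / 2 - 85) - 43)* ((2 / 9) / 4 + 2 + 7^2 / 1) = 418145 / 9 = 46460.56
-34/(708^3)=-17/177447456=-0.00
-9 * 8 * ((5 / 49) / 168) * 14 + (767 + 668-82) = 66267 / 49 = 1352.39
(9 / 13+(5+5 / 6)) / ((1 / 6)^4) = 109944 / 13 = 8457.23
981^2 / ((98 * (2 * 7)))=962361 / 1372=701.43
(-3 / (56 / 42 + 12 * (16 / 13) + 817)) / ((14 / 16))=-936 / 227437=-0.00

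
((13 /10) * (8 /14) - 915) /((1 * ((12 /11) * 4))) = -351989 /1680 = -209.52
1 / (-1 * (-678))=1 / 678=0.00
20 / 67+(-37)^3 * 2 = -6787482 / 67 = -101305.70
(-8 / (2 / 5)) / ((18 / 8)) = -80 / 9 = -8.89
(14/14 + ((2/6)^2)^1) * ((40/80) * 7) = 35/9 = 3.89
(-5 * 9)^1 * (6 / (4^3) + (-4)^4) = -368775 / 32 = -11524.22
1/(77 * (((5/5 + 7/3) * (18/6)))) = 1/770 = 0.00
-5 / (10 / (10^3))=-500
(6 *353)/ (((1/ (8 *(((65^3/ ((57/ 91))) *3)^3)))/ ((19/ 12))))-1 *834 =22038350379256851554386426/ 361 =61048061992401250843175.70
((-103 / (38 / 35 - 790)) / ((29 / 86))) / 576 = 155015 / 230615424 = 0.00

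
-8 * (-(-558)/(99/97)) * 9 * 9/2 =-1948536/11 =-177139.64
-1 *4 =-4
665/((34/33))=21945/34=645.44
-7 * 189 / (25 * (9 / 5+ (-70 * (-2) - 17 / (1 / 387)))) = 189 / 22990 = 0.01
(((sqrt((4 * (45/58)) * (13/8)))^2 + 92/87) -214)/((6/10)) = -361745/1044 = -346.50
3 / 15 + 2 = 11 / 5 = 2.20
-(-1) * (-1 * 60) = -60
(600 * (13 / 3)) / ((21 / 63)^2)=23400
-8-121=-129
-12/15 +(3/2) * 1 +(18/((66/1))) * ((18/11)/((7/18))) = 15649/8470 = 1.85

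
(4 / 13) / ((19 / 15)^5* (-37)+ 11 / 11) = -759375 / 295282936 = -0.00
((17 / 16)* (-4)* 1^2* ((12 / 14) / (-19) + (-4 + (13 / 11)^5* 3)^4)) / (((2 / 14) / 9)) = -989605047152403942016631607 / 51128999614874560699276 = -19355.06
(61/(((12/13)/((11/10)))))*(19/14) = 165737/1680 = 98.65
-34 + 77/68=-2235/68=-32.87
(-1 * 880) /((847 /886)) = -920.52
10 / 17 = 0.59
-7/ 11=-0.64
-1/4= -0.25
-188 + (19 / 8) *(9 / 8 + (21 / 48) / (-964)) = -22868141 / 123392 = -185.33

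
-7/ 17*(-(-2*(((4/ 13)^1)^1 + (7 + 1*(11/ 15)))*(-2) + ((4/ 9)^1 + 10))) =174482/ 9945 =17.54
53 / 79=0.67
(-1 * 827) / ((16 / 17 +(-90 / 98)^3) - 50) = 1654027291 / 99668391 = 16.60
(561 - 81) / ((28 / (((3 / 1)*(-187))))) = -67320 / 7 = -9617.14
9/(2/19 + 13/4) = 228/85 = 2.68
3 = 3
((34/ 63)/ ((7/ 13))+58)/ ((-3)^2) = 6.56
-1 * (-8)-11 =-3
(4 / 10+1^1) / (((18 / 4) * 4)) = 7 / 90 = 0.08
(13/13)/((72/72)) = 1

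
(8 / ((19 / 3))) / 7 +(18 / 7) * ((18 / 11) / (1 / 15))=92604 / 1463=63.30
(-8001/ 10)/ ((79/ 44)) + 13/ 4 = -698953/ 1580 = -442.38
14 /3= 4.67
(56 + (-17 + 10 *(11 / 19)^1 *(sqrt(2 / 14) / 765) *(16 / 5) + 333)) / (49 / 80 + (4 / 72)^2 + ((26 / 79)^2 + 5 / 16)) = 158171904 *sqrt(7) / 47383611947 + 7522152480 / 20956927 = 358.94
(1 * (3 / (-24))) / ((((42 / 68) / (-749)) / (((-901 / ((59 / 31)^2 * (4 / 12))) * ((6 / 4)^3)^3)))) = -31000747812597 / 7129088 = -4348487.19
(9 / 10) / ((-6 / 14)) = -21 / 10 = -2.10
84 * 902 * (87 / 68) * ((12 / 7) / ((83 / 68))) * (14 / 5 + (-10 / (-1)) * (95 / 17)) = 7989465.19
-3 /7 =-0.43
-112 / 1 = -112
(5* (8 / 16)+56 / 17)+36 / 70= 7507 / 1190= 6.31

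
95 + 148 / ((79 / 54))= 15497 / 79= 196.16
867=867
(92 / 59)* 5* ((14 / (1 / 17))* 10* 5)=92779.66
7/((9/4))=28/9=3.11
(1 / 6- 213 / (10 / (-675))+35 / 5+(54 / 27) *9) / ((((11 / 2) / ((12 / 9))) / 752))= 23630848 / 9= 2625649.78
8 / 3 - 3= -1 / 3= -0.33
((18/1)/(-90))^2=1/25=0.04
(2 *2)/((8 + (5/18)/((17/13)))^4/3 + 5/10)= 105212405952/39894511049305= 0.00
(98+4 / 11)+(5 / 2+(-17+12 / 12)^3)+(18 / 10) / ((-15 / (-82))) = -2191913 / 550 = -3985.30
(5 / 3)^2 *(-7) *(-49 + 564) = -10013.89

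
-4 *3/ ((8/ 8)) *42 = -504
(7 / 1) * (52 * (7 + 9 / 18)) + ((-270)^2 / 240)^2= 1519905 / 16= 94994.06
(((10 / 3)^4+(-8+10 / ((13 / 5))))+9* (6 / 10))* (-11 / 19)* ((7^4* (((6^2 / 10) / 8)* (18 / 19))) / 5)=-17340432571 / 1173250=-14779.83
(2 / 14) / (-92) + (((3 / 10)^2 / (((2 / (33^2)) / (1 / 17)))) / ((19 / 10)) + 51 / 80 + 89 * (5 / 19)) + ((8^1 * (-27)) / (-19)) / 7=113151217 / 4160240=27.20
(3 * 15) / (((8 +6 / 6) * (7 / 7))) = 5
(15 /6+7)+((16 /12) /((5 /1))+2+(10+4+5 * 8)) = 1973 /30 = 65.77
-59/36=-1.64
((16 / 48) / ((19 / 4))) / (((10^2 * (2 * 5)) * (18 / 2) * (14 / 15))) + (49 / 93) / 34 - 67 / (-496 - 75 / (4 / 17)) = 20093502143 / 205583912100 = 0.10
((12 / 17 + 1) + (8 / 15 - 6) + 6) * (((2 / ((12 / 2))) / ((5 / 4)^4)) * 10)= 292352 / 95625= 3.06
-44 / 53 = -0.83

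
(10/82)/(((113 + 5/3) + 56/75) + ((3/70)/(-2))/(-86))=903000/854591413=0.00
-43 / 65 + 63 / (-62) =-6761 / 4030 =-1.68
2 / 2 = 1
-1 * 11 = -11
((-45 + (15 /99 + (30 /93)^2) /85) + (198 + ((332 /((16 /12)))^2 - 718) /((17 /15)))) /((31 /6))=58469007638 /5570917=10495.40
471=471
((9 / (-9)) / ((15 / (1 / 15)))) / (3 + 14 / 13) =-13 / 11925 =-0.00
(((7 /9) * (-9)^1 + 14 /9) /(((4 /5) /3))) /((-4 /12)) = 61.25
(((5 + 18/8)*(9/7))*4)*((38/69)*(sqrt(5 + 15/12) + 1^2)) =1653/23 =71.87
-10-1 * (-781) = 771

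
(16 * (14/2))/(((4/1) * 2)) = 14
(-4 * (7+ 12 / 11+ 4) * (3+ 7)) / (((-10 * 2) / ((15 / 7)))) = 570 / 11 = 51.82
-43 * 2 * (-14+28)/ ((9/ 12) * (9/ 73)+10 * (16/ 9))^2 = -3.77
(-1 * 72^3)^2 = 139314069504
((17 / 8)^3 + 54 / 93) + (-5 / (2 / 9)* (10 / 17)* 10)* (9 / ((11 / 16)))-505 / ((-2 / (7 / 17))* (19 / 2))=-96516972273 / 56393216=-1711.50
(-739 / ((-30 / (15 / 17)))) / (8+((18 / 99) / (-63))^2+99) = 354904011 / 1747145998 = 0.20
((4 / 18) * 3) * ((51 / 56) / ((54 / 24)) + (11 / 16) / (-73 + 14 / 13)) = 11287 / 42840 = 0.26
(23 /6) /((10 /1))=23 /60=0.38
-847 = -847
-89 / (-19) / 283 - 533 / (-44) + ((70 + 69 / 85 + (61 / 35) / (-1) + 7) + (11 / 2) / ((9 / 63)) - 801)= -94921243867 / 140769860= -674.30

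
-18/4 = -9/2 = -4.50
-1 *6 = -6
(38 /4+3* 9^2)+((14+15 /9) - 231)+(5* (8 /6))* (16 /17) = 43.44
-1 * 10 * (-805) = 8050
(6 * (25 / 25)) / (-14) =-3 / 7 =-0.43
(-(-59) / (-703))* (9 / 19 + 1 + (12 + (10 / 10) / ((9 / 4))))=-140420 / 120213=-1.17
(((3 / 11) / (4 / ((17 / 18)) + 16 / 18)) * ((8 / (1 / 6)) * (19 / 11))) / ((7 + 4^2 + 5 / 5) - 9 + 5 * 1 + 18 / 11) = 1539 / 7546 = 0.20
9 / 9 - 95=-94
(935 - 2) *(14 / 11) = 13062 / 11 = 1187.45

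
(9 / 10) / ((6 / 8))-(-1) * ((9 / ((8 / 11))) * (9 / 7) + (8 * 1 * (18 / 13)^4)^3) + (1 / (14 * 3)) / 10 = 99572990099481087691 / 3914078300576808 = 25439.70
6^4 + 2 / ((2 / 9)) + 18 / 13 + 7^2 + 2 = 17646 / 13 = 1357.38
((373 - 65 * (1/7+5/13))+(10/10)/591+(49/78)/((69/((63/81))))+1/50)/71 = 4.77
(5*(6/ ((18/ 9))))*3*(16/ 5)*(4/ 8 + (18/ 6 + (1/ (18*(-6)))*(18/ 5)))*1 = 2496/ 5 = 499.20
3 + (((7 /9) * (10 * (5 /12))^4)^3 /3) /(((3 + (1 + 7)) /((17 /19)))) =347557668595904192039 /994970200485888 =349314.65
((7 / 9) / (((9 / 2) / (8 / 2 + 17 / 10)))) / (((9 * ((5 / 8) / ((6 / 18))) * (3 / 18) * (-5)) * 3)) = -2128 / 91125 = -0.02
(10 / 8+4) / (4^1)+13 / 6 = 167 / 48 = 3.48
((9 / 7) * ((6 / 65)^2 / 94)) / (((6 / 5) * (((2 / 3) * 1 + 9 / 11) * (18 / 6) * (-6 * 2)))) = -0.00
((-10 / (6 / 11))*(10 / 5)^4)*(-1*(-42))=-12320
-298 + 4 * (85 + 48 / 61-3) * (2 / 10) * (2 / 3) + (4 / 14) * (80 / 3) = -315418 / 1281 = -246.23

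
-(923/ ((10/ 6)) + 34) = -2939/ 5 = -587.80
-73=-73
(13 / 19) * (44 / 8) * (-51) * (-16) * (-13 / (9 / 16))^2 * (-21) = -5889787904 / 171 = -34443204.12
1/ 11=0.09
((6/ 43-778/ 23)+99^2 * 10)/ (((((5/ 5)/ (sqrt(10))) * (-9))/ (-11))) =1065884314 * sqrt(10)/ 8901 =378679.04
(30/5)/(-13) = -6/13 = -0.46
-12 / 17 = -0.71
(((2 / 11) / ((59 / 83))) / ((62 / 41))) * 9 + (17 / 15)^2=12705466 / 4526775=2.81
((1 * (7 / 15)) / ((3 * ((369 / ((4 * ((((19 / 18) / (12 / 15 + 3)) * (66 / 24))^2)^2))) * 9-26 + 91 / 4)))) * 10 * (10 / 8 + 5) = 457531250 / 114594579837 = 0.00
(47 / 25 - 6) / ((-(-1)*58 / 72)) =-3708 / 725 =-5.11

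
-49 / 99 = -0.49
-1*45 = -45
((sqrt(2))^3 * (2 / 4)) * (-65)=-65 * sqrt(2)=-91.92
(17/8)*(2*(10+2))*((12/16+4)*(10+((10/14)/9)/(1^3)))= 2441.73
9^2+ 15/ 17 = 1392/ 17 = 81.88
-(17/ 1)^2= -289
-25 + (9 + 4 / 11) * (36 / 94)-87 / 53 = -631742 / 27401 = -23.06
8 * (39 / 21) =104 / 7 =14.86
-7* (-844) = 5908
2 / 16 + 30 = 241 / 8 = 30.12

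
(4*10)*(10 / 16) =25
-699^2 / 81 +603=-48862 / 9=-5429.11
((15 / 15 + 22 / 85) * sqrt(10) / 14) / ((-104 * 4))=-107 * sqrt(10) / 495040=-0.00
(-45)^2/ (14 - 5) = 225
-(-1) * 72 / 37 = 72 / 37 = 1.95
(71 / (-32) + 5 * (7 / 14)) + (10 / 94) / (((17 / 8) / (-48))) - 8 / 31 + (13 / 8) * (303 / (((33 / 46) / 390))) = 2333736227827 / 8718688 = 267670.57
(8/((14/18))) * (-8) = -576/7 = -82.29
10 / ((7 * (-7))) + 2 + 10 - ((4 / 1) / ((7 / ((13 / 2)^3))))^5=-51185893007746629 / 537824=-95172199469.99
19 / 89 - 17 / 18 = -1171 / 1602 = -0.73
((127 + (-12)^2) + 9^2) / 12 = 88 / 3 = 29.33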